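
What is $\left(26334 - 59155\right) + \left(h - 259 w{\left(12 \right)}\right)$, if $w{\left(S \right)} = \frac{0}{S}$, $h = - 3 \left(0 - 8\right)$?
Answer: $-32797$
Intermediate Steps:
$h = 24$ ($h = \left(-3\right) \left(-8\right) = 24$)
$w{\left(S \right)} = 0$
$\left(26334 - 59155\right) + \left(h - 259 w{\left(12 \right)}\right) = \left(26334 - 59155\right) + \left(24 - 0\right) = -32821 + \left(24 + 0\right) = -32821 + 24 = -32797$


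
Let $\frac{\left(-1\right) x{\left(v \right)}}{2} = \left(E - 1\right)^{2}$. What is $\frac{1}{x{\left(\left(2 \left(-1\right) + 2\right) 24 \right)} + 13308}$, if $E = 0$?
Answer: $\frac{1}{13306} \approx 7.5154 \cdot 10^{-5}$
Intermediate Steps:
$x{\left(v \right)} = -2$ ($x{\left(v \right)} = - 2 \left(0 - 1\right)^{2} = - 2 \left(-1\right)^{2} = \left(-2\right) 1 = -2$)
$\frac{1}{x{\left(\left(2 \left(-1\right) + 2\right) 24 \right)} + 13308} = \frac{1}{-2 + 13308} = \frac{1}{13306}$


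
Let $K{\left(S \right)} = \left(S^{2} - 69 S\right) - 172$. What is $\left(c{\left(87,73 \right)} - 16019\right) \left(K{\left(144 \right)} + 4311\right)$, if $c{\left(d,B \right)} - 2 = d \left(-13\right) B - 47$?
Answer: $-1473388753$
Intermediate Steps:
$K{\left(S \right)} = -172 + S^{2} - 69 S$
$c{\left(d,B \right)} = -45 - 13 B d$ ($c{\left(d,B \right)} = 2 + \left(d \left(-13\right) B - 47\right) = 2 + \left(- 13 d B - 47\right) = 2 - \left(47 + 13 B d\right) = -45 - 13 B d$)
$\left(c{\left(87,73 \right)} - 16019\right) \left(K{\left(144 \right)} + 4311\right) = \left(\left(-45 - 949 \cdot 87\right) - 16019\right) \left(\left(-172 + 144^{2} - 9936\right) + 4311\right) = \left(\left(-45 - 82563\right) - 16019\right) \left(\left(-172 + 20736 - 9936\right) + 4311\right) = \left(-82608 - 16019\right) \left(10628 + 4311\right) = \left(-98627\right) 14939 = -1473388753$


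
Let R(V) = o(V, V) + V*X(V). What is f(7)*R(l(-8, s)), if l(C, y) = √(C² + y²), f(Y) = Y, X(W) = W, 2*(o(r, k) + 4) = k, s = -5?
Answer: 595 + 7*√89/2 ≈ 628.02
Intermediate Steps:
o(r, k) = -4 + k/2
R(V) = -4 + V² + V/2 (R(V) = (-4 + V/2) + V*V = (-4 + V/2) + V² = -4 + V² + V/2)
f(7)*R(l(-8, s)) = 7*(-4 + (√((-8)² + (-5)²))² + √((-8)² + (-5)²)/2) = 7*(-4 + (√(64 + 25))² + √(64 + 25)/2) = 7*(-4 + (√89)² + √89/2) = 7*(-4 + 89 + √89/2) = 7*(85 + √89/2) = 595 + 7*√89/2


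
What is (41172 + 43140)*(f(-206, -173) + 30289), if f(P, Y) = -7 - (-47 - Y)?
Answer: 2542512672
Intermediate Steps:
f(P, Y) = 40 + Y (f(P, Y) = -7 + (47 + Y) = 40 + Y)
(41172 + 43140)*(f(-206, -173) + 30289) = (41172 + 43140)*((40 - 173) + 30289) = 84312*(-133 + 30289) = 84312*30156 = 2542512672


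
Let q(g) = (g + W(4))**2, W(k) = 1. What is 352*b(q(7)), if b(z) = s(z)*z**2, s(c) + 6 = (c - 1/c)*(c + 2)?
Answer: 6079991808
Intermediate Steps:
s(c) = -6 + (2 + c)*(c - 1/c) (s(c) = -6 + (c - 1/c)*(c + 2) = -6 + (c - 1/c)*(2 + c) = -6 + (2 + c)*(c - 1/c))
q(g) = (1 + g)**2 (q(g) = (g + 1)**2 = (1 + g)**2)
b(z) = z**2*(-7 + z**2 - 2/z + 2*z) (b(z) = (-7 + z**2 - 2/z + 2*z)*z**2 = z**2*(-7 + z**2 - 2/z + 2*z))
352*b(q(7)) = 352*((1 + 7)**2*(-2 + (1 + 7)**2*(-7 + ((1 + 7)**2)**2 + 2*(1 + 7)**2))) = 352*(8**2*(-2 + 8**2*(-7 + (8**2)**2 + 2*8**2))) = 352*(64*(-2 + 64*(-7 + 64**2 + 2*64))) = 352*(64*(-2 + 64*(-7 + 4096 + 128))) = 352*(64*(-2 + 64*4217)) = 352*(64*(-2 + 269888)) = 352*(64*269886) = 352*17272704 = 6079991808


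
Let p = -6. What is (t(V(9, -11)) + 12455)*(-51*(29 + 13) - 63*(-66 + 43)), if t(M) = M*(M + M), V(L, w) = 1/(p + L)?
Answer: -8631469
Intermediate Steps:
V(L, w) = 1/(-6 + L)
t(M) = 2*M² (t(M) = M*(2*M) = 2*M²)
(t(V(9, -11)) + 12455)*(-51*(29 + 13) - 63*(-66 + 43)) = (2*(1/(-6 + 9))² + 12455)*(-51*(29 + 13) - 63*(-66 + 43)) = (2*(1/3)² + 12455)*(-51*42 - 63*(-23)) = (2*(⅓)² + 12455)*(-2142 + 1449) = (2*(⅑) + 12455)*(-693) = (2/9 + 12455)*(-693) = (112097/9)*(-693) = -8631469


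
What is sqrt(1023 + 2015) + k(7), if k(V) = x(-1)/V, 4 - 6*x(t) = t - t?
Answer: 2/21 + 7*sqrt(62) ≈ 55.213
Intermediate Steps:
x(t) = 2/3 (x(t) = 2/3 - (t - t)/6 = 2/3 - 1/6*0 = 2/3 + 0 = 2/3)
k(V) = 2/(3*V)
sqrt(1023 + 2015) + k(7) = sqrt(1023 + 2015) + (2/3)/7 = sqrt(3038) + (2/3)*(1/7) = 7*sqrt(62) + 2/21 = 2/21 + 7*sqrt(62)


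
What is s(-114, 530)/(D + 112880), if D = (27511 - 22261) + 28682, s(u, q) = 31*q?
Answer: 8215/73406 ≈ 0.11191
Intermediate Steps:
D = 33932 (D = 5250 + 28682 = 33932)
s(-114, 530)/(D + 112880) = (31*530)/(33932 + 112880) = 16430/146812 = 16430*(1/146812) = 8215/73406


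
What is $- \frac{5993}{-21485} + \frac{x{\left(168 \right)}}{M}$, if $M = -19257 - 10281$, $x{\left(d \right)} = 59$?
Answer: $\frac{175753619}{634623930} \approx 0.27694$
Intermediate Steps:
$M = -29538$
$- \frac{5993}{-21485} + \frac{x{\left(168 \right)}}{M} = - \frac{5993}{-21485} + \frac{59}{-29538} = \left(-5993\right) \left(- \frac{1}{21485}\right) + 59 \left(- \frac{1}{29538}\right) = \frac{5993}{21485} - \frac{59}{29538} = \frac{175753619}{634623930}$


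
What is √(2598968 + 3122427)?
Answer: √5721395 ≈ 2391.9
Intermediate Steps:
√(2598968 + 3122427) = √5721395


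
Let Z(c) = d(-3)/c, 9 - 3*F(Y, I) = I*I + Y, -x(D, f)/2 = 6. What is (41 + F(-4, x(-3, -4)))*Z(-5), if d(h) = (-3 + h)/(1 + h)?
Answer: 8/5 ≈ 1.6000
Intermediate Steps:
x(D, f) = -12 (x(D, f) = -2*6 = -12)
d(h) = (-3 + h)/(1 + h)
F(Y, I) = 3 - Y/3 - I**2/3 (F(Y, I) = 3 - (I*I + Y)/3 = 3 - (I**2 + Y)/3 = 3 - (Y + I**2)/3 = 3 + (-Y/3 - I**2/3) = 3 - Y/3 - I**2/3)
Z(c) = 3/c (Z(c) = ((-3 - 3)/(1 - 3))/c = (-6/(-2))/c = (-1/2*(-6))/c = 3/c)
(41 + F(-4, x(-3, -4)))*Z(-5) = (41 + (3 - 1/3*(-4) - 1/3*(-12)**2))*(3/(-5)) = (41 + (3 + 4/3 - 1/3*144))*(3*(-1/5)) = (41 + (3 + 4/3 - 48))*(-3/5) = (41 - 131/3)*(-3/5) = -8/3*(-3/5) = 8/5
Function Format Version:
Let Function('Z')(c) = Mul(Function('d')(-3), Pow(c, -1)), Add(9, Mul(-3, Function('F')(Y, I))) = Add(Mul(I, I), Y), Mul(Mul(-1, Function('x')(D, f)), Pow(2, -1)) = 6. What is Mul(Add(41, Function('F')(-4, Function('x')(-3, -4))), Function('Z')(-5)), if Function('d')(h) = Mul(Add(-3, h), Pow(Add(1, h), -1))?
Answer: Rational(8, 5) ≈ 1.6000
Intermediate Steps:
Function('x')(D, f) = -12 (Function('x')(D, f) = Mul(-2, 6) = -12)
Function('d')(h) = Mul(Pow(Add(1, h), -1), Add(-3, h))
Function('F')(Y, I) = Add(3, Mul(Rational(-1, 3), Y), Mul(Rational(-1, 3), Pow(I, 2))) (Function('F')(Y, I) = Add(3, Mul(Rational(-1, 3), Add(Mul(I, I), Y))) = Add(3, Mul(Rational(-1, 3), Add(Pow(I, 2), Y))) = Add(3, Mul(Rational(-1, 3), Add(Y, Pow(I, 2)))) = Add(3, Add(Mul(Rational(-1, 3), Y), Mul(Rational(-1, 3), Pow(I, 2)))) = Add(3, Mul(Rational(-1, 3), Y), Mul(Rational(-1, 3), Pow(I, 2))))
Function('Z')(c) = Mul(3, Pow(c, -1)) (Function('Z')(c) = Mul(Mul(Pow(Add(1, -3), -1), Add(-3, -3)), Pow(c, -1)) = Mul(Mul(Pow(-2, -1), -6), Pow(c, -1)) = Mul(Mul(Rational(-1, 2), -6), Pow(c, -1)) = Mul(3, Pow(c, -1)))
Mul(Add(41, Function('F')(-4, Function('x')(-3, -4))), Function('Z')(-5)) = Mul(Add(41, Add(3, Mul(Rational(-1, 3), -4), Mul(Rational(-1, 3), Pow(-12, 2)))), Mul(3, Pow(-5, -1))) = Mul(Add(41, Add(3, Rational(4, 3), Mul(Rational(-1, 3), 144))), Mul(3, Rational(-1, 5))) = Mul(Add(41, Add(3, Rational(4, 3), -48)), Rational(-3, 5)) = Mul(Add(41, Rational(-131, 3)), Rational(-3, 5)) = Mul(Rational(-8, 3), Rational(-3, 5)) = Rational(8, 5)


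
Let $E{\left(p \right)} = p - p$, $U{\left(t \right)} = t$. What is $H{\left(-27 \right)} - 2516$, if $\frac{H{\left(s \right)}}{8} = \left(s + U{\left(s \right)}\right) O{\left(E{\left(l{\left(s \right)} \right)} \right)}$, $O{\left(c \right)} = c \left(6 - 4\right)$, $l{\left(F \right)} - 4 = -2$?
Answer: $-2516$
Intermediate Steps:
$l{\left(F \right)} = 2$ ($l{\left(F \right)} = 4 - 2 = 2$)
$E{\left(p \right)} = 0$
$O{\left(c \right)} = 2 c$ ($O{\left(c \right)} = c 2 = 2 c$)
$H{\left(s \right)} = 0$ ($H{\left(s \right)} = 8 \left(s + s\right) 2 \cdot 0 = 8 \cdot 2 s 0 = 8 \cdot 0 = 0$)
$H{\left(-27 \right)} - 2516 = 0 - 2516 = -2516$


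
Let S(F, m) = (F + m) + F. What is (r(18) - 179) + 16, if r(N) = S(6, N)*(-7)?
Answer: -373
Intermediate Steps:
S(F, m) = m + 2*F
r(N) = -84 - 7*N (r(N) = (N + 2*6)*(-7) = (N + 12)*(-7) = (12 + N)*(-7) = -84 - 7*N)
(r(18) - 179) + 16 = ((-84 - 7*18) - 179) + 16 = ((-84 - 126) - 179) + 16 = (-210 - 179) + 16 = -389 + 16 = -373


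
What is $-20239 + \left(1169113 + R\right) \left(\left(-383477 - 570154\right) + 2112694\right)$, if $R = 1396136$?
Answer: $2973285181448$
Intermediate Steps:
$-20239 + \left(1169113 + R\right) \left(\left(-383477 - 570154\right) + 2112694\right) = -20239 + \left(1169113 + 1396136\right) \left(\left(-383477 - 570154\right) + 2112694\right) = -20239 + 2565249 \left(-953631 + 2112694\right) = -20239 + 2565249 \cdot 1159063 = -20239 + 2973285201687 = 2973285181448$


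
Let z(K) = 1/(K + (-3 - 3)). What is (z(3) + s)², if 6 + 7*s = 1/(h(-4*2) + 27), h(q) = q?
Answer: 222784/159201 ≈ 1.3994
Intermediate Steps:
z(K) = 1/(-6 + K) (z(K) = 1/(K - 6) = 1/(-6 + K))
s = -113/133 (s = -6/7 + 1/(7*(-4*2 + 27)) = -6/7 + 1/(7*(-8 + 27)) = -6/7 + (⅐)/19 = -6/7 + (⅐)*(1/19) = -6/7 + 1/133 = -113/133 ≈ -0.84962)
(z(3) + s)² = (1/(-6 + 3) - 113/133)² = (1/(-3) - 113/133)² = (-⅓ - 113/133)² = (-472/399)² = 222784/159201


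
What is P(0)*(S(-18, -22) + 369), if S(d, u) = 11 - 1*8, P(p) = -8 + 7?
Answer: -372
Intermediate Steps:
P(p) = -1
S(d, u) = 3 (S(d, u) = 11 - 8 = 3)
P(0)*(S(-18, -22) + 369) = -(3 + 369) = -1*372 = -372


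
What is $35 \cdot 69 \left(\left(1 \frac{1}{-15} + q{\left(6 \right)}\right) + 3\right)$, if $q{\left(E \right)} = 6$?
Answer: $21574$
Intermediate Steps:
$35 \cdot 69 \left(\left(1 \frac{1}{-15} + q{\left(6 \right)}\right) + 3\right) = 35 \cdot 69 \left(\left(1 \frac{1}{-15} + 6\right) + 3\right) = 2415 \left(\left(1 \left(- \frac{1}{15}\right) + 6\right) + 3\right) = 2415 \left(\left(- \frac{1}{15} + 6\right) + 3\right) = 2415 \left(\frac{89}{15} + 3\right) = 2415 \cdot \frac{134}{15} = 21574$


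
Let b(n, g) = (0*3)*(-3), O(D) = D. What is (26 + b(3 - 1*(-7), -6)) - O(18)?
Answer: 8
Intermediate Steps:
b(n, g) = 0 (b(n, g) = 0*(-3) = 0)
(26 + b(3 - 1*(-7), -6)) - O(18) = (26 + 0) - 1*18 = 26 - 18 = 8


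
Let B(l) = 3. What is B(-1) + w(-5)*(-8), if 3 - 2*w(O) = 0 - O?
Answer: 11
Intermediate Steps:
w(O) = 3/2 + O/2 (w(O) = 3/2 - (0 - O)/2 = 3/2 - (-1)*O/2 = 3/2 + O/2)
B(-1) + w(-5)*(-8) = 3 + (3/2 + (1/2)*(-5))*(-8) = 3 + (3/2 - 5/2)*(-8) = 3 - 1*(-8) = 3 + 8 = 11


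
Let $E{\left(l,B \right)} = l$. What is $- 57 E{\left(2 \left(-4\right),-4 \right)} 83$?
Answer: $37848$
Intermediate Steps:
$- 57 E{\left(2 \left(-4\right),-4 \right)} 83 = - 57 \cdot 2 \left(-4\right) 83 = \left(-57\right) \left(-8\right) 83 = 456 \cdot 83 = 37848$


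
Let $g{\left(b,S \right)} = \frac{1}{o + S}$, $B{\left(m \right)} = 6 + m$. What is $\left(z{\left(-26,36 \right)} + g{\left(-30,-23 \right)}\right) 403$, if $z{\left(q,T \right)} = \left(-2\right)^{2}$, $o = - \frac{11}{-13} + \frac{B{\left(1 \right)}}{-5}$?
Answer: $\frac{2441777}{1531} \approx 1594.9$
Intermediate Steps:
$o = - \frac{36}{65}$ ($o = - \frac{11}{-13} + \frac{6 + 1}{-5} = \left(-11\right) \left(- \frac{1}{13}\right) + 7 \left(- \frac{1}{5}\right) = \frac{11}{13} - \frac{7}{5} = - \frac{36}{65} \approx -0.55385$)
$z{\left(q,T \right)} = 4$
$g{\left(b,S \right)} = \frac{1}{- \frac{36}{65} + S}$
$\left(z{\left(-26,36 \right)} + g{\left(-30,-23 \right)}\right) 403 = \left(4 + \frac{65}{-36 + 65 \left(-23\right)}\right) 403 = \left(4 + \frac{65}{-36 - 1495}\right) 403 = \left(4 + \frac{65}{-1531}\right) 403 = \left(4 + 65 \left(- \frac{1}{1531}\right)\right) 403 = \left(4 - \frac{65}{1531}\right) 403 = \frac{6059}{1531} \cdot 403 = \frac{2441777}{1531}$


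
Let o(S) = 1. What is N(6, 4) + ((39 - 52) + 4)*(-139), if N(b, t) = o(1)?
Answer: 1252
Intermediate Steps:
N(b, t) = 1
N(6, 4) + ((39 - 52) + 4)*(-139) = 1 + ((39 - 52) + 4)*(-139) = 1 + (-13 + 4)*(-139) = 1 - 9*(-139) = 1 + 1251 = 1252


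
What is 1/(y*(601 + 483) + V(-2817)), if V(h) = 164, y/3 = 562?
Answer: 1/1827788 ≈ 5.4711e-7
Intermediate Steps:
y = 1686 (y = 3*562 = 1686)
1/(y*(601 + 483) + V(-2817)) = 1/(1686*(601 + 483) + 164) = 1/(1686*1084 + 164) = 1/(1827624 + 164) = 1/1827788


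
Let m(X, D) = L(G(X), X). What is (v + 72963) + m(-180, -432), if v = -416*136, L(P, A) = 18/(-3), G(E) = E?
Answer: 16381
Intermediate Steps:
L(P, A) = -6 (L(P, A) = 18*(-⅓) = -6)
m(X, D) = -6
v = -56576
(v + 72963) + m(-180, -432) = (-56576 + 72963) - 6 = 16387 - 6 = 16381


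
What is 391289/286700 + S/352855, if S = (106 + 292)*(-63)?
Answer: 26175912859/20232705700 ≈ 1.2937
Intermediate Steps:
S = -25074 (S = 398*(-63) = -25074)
391289/286700 + S/352855 = 391289/286700 - 25074/352855 = 26175912859/20232705700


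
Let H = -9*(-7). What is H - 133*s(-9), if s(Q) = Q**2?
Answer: -10710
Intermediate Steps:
H = 63
H - 133*s(-9) = 63 - 133*(-9)**2 = 63 - 133*81 = 63 - 10773 = -10710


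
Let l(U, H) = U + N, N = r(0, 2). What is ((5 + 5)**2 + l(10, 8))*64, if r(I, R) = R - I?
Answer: 7168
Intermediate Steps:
N = 2 (N = 2 - 1*0 = 2 + 0 = 2)
l(U, H) = 2 + U (l(U, H) = U + 2 = 2 + U)
((5 + 5)**2 + l(10, 8))*64 = ((5 + 5)**2 + (2 + 10))*64 = (10**2 + 12)*64 = (100 + 12)*64 = 112*64 = 7168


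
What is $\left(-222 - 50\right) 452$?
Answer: $-122944$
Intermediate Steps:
$\left(-222 - 50\right) 452 = \left(-272\right) 452 = -122944$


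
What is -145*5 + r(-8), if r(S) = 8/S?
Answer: -726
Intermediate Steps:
-145*5 + r(-8) = -145*5 + 8/(-8) = -725 + 8*(-⅛) = -725 - 1 = -726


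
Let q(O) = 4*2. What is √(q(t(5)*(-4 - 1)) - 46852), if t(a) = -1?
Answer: 14*I*√239 ≈ 216.43*I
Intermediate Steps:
q(O) = 8
√(q(t(5)*(-4 - 1)) - 46852) = √(8 - 46852) = √(-46844) = 14*I*√239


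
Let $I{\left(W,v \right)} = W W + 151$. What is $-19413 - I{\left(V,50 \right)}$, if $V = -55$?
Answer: $-22589$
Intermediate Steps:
$I{\left(W,v \right)} = 151 + W^{2}$ ($I{\left(W,v \right)} = W^{2} + 151 = 151 + W^{2}$)
$-19413 - I{\left(V,50 \right)} = -19413 - \left(151 + \left(-55\right)^{2}\right) = -19413 - \left(151 + 3025\right) = -19413 - 3176 = -22589$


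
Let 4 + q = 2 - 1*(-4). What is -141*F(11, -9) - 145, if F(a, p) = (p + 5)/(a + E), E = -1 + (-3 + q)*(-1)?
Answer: -1031/11 ≈ -93.727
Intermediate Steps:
q = 2 (q = -4 + (2 - 1*(-4)) = -4 + (2 + 4) = -4 + 6 = 2)
E = 0 (E = -1 + (-3 + 2)*(-1) = -1 - 1*(-1) = -1 + 1 = 0)
F(a, p) = (5 + p)/a (F(a, p) = (p + 5)/(a + 0) = (5 + p)/a)
-141*F(11, -9) - 145 = -141*(5 - 9)/11 - 145 = -141*(-4)/11 - 145 = -141*(-4/11) - 145 = 564/11 - 145 = -1031/11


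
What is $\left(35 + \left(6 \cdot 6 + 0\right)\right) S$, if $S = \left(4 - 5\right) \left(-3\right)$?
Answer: $213$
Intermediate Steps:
$S = 3$ ($S = \left(-1\right) \left(-3\right) = 3$)
$\left(35 + \left(6 \cdot 6 + 0\right)\right) S = \left(35 + \left(6 \cdot 6 + 0\right)\right) 3 = \left(35 + \left(36 + 0\right)\right) 3 = \left(35 + 36\right) 3 = 71 \cdot 3 = 213$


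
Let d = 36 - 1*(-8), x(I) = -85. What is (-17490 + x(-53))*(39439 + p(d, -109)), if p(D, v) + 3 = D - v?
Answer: -695776675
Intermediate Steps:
d = 44 (d = 36 + 8 = 44)
p(D, v) = -3 + D - v (p(D, v) = -3 + (D - v) = -3 + D - v)
(-17490 + x(-53))*(39439 + p(d, -109)) = (-17490 - 85)*(39439 + (-3 + 44 - 1*(-109))) = -17575*(39439 + (-3 + 44 + 109)) = -17575*(39439 + 150) = -17575*39589 = -695776675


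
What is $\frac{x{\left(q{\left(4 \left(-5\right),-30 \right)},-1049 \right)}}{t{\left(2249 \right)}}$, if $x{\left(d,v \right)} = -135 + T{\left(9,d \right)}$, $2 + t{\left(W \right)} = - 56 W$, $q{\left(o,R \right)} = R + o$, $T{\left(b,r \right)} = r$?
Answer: $\frac{185}{125946} \approx 0.0014689$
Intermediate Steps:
$t{\left(W \right)} = -2 - 56 W$
$x{\left(d,v \right)} = -135 + d$
$\frac{x{\left(q{\left(4 \left(-5\right),-30 \right)},-1049 \right)}}{t{\left(2249 \right)}} = \frac{-135 + \left(-30 + 4 \left(-5\right)\right)}{-2 - 125944} = \frac{-135 - 50}{-2 - 125944} = \frac{-135 - 50}{-125946} = \left(-185\right) \left(- \frac{1}{125946}\right) = \frac{185}{125946}$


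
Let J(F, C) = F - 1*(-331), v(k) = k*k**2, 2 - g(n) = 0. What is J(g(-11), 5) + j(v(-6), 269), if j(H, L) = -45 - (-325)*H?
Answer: -69912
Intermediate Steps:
g(n) = 2 (g(n) = 2 - 1*0 = 2 + 0 = 2)
v(k) = k**3
J(F, C) = 331 + F (J(F, C) = F + 331 = 331 + F)
j(H, L) = -45 + 325*H
J(g(-11), 5) + j(v(-6), 269) = (331 + 2) + (-45 + 325*(-6)**3) = 333 + (-45 + 325*(-216)) = 333 + (-45 - 70200) = 333 - 70245 = -69912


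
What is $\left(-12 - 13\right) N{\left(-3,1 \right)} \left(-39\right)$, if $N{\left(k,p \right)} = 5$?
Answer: $4875$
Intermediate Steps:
$\left(-12 - 13\right) N{\left(-3,1 \right)} \left(-39\right) = \left(-12 - 13\right) 5 \left(-39\right) = \left(-25\right) 5 \left(-39\right) = \left(-125\right) \left(-39\right) = 4875$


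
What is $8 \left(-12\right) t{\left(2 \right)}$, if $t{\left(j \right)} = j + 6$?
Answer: $-768$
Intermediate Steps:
$t{\left(j \right)} = 6 + j$
$8 \left(-12\right) t{\left(2 \right)} = 8 \left(-12\right) \left(6 + 2\right) = \left(-96\right) 8 = -768$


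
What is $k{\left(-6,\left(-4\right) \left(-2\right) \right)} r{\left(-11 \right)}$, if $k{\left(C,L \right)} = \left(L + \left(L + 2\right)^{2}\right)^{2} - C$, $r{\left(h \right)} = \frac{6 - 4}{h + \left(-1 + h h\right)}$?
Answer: $\frac{23340}{109} \approx 214.13$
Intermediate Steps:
$r{\left(h \right)} = \frac{2}{-1 + h + h^{2}}$ ($r{\left(h \right)} = \frac{2}{h + \left(-1 + h^{2}\right)} = \frac{2}{-1 + h + h^{2}}$)
$k{\left(C,L \right)} = \left(L + \left(2 + L\right)^{2}\right)^{2} - C$
$k{\left(-6,\left(-4\right) \left(-2\right) \right)} r{\left(-11 \right)} = \left(\left(\left(-4\right) \left(-2\right) + \left(2 - -8\right)^{2}\right)^{2} - -6\right) \frac{2}{-1 - 11 + \left(-11\right)^{2}} = \left(\left(8 + \left(2 + 8\right)^{2}\right)^{2} + 6\right) \frac{2}{-1 - 11 + 121} = \left(\left(8 + 10^{2}\right)^{2} + 6\right) \frac{2}{109} = \left(\left(8 + 100\right)^{2} + 6\right) 2 \cdot \frac{1}{109} = \left(108^{2} + 6\right) \frac{2}{109} = \left(11664 + 6\right) \frac{2}{109} = 11670 \cdot \frac{2}{109} = \frac{23340}{109}$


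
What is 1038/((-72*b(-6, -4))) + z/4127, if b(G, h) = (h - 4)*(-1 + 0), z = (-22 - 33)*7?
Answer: -750931/396192 ≈ -1.8954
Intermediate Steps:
z = -385 (z = -55*7 = -385)
b(G, h) = 4 - h (b(G, h) = (-4 + h)*(-1) = 4 - h)
1038/((-72*b(-6, -4))) + z/4127 = 1038/((-72*(4 - 1*(-4)))) - 385/4127 = 1038/((-72*(4 + 4))) - 385*1/4127 = 1038/((-72*8)) - 385/4127 = 1038/(-576) - 385/4127 = 1038*(-1/576) - 385/4127 = -173/96 - 385/4127 = -750931/396192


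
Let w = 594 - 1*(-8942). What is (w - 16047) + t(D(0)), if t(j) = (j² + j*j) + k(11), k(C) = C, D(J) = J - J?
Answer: -6500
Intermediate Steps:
D(J) = 0
w = 9536 (w = 594 + 8942 = 9536)
t(j) = 11 + 2*j² (t(j) = (j² + j*j) + 11 = (j² + j²) + 11 = 2*j² + 11 = 11 + 2*j²)
(w - 16047) + t(D(0)) = (9536 - 16047) + (11 + 2*0²) = -6511 + (11 + 2*0) = -6511 + (11 + 0) = -6511 + 11 = -6500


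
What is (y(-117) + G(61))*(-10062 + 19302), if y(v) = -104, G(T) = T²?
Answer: 33421080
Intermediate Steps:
(y(-117) + G(61))*(-10062 + 19302) = (-104 + 61²)*(-10062 + 19302) = (-104 + 3721)*9240 = 3617*9240 = 33421080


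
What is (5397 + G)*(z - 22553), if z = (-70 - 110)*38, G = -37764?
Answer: 951363231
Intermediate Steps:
z = -6840 (z = -180*38 = -6840)
(5397 + G)*(z - 22553) = (5397 - 37764)*(-6840 - 22553) = -32367*(-29393) = 951363231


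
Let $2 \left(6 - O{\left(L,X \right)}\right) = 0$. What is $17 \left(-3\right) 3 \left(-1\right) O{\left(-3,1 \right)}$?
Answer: $918$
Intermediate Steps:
$O{\left(L,X \right)} = 6$ ($O{\left(L,X \right)} = 6 - 0 = 6 + 0 = 6$)
$17 \left(-3\right) 3 \left(-1\right) O{\left(-3,1 \right)} = 17 \left(-3\right) 3 \left(-1\right) 6 = 17 \left(\left(-9\right) \left(-1\right)\right) 6 = 17 \cdot 9 \cdot 6 = 153 \cdot 6 = 918$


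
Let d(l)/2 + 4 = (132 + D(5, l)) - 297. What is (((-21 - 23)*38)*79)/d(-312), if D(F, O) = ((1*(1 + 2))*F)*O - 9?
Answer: 33022/2429 ≈ 13.595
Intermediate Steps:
D(F, O) = -9 + 3*F*O (D(F, O) = ((1*3)*F)*O - 9 = (3*F)*O - 9 = 3*F*O - 9 = -9 + 3*F*O)
d(l) = -356 + 30*l (d(l) = -8 + 2*((132 + (-9 + 3*5*l)) - 297) = -8 + 2*((132 + (-9 + 15*l)) - 297) = -8 + 2*((123 + 15*l) - 297) = -8 + 2*(-174 + 15*l) = -8 + (-348 + 30*l) = -356 + 30*l)
(((-21 - 23)*38)*79)/d(-312) = (((-21 - 23)*38)*79)/(-356 + 30*(-312)) = (-44*38*79)/(-356 - 9360) = -1672*79/(-9716) = -132088*(-1/9716) = 33022/2429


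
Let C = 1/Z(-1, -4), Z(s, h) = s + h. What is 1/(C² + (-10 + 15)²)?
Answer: 25/626 ≈ 0.039936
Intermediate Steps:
Z(s, h) = h + s
C = -⅕ (C = 1/(-4 - 1) = 1/(-5) = -⅕ ≈ -0.20000)
1/(C² + (-10 + 15)²) = 1/((-⅕)² + (-10 + 15)²) = 1/(1/25 + 5²) = 1/(1/25 + 25) = 1/(626/25) = 25/626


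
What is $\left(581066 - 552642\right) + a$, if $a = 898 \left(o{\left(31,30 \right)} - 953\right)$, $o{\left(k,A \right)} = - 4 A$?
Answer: $-935130$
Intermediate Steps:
$a = -963554$ ($a = 898 \left(\left(-4\right) 30 - 953\right) = 898 \left(-120 - 953\right) = 898 \left(-1073\right) = -963554$)
$\left(581066 - 552642\right) + a = \left(581066 - 552642\right) - 963554 = 28424 - 963554 = -935130$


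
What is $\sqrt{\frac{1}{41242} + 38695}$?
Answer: $\frac{\sqrt{65816424755222}}{41242} \approx 196.71$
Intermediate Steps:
$\sqrt{\frac{1}{41242} + 38695} = \sqrt{\frac{1595859191}{41242}} = \frac{\sqrt{65816424755222}}{41242}$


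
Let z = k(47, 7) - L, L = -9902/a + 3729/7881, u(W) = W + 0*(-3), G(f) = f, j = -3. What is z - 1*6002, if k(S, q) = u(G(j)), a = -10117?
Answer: -159635628780/26577359 ≈ -6006.5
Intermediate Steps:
u(W) = W (u(W) = W + 0 = W)
k(S, q) = -3
L = 38587985/26577359 (L = -9902/(-10117) + 3729/7881 = -9902*(-1/10117) + 3729*(1/7881) = 9902/10117 + 1243/2627 = 38587985/26577359 ≈ 1.4519)
z = -118320062/26577359 (z = -3 - 1*38587985/26577359 = -3 - 38587985/26577359 = -118320062/26577359 ≈ -4.4519)
z - 1*6002 = -118320062/26577359 - 1*6002 = -118320062/26577359 - 6002 = -159635628780/26577359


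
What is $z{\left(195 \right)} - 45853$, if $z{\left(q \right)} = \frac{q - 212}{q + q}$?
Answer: $- \frac{17882687}{390} \approx -45853.0$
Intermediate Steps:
$z{\left(q \right)} = \frac{-212 + q}{2 q}$
$z{\left(195 \right)} - 45853 = \frac{-212 + 195}{2 \cdot 195} - 45853 = \frac{1}{2} \cdot \frac{1}{195} \left(-17\right) - 45853 = - \frac{17}{390} - 45853 = - \frac{17882687}{390}$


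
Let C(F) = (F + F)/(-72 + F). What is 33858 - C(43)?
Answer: 981968/29 ≈ 33861.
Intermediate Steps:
C(F) = 2*F/(-72 + F) (C(F) = (2*F)/(-72 + F) = 2*F/(-72 + F))
33858 - C(43) = 33858 - 2*43/(-72 + 43) = 33858 - 2*43/(-29) = 33858 - 2*43*(-1)/29 = 33858 - 1*(-86/29) = 33858 + 86/29 = 981968/29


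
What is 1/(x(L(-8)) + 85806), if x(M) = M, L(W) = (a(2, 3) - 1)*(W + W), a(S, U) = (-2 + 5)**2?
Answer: 1/85678 ≈ 1.1672e-5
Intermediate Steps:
a(S, U) = 9 (a(S, U) = 3**2 = 9)
L(W) = 16*W (L(W) = (9 - 1)*(W + W) = 8*(2*W) = 16*W)
1/(x(L(-8)) + 85806) = 1/(16*(-8) + 85806) = 1/(-128 + 85806) = 1/85678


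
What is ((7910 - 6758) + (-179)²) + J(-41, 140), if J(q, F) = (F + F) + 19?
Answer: 33492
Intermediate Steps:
J(q, F) = 19 + 2*F (J(q, F) = 2*F + 19 = 19 + 2*F)
((7910 - 6758) + (-179)²) + J(-41, 140) = ((7910 - 6758) + (-179)²) + (19 + 2*140) = (1152 + 32041) + (19 + 280) = 33193 + 299 = 33492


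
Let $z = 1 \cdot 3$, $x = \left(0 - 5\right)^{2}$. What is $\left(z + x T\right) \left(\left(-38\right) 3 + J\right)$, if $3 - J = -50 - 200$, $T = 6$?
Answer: $21267$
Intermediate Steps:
$x = 25$ ($x = \left(-5\right)^{2} = 25$)
$z = 3$
$J = 253$ ($J = 3 - \left(-50 - 200\right) = 3 - -250 = 3 + 250 = 253$)
$\left(z + x T\right) \left(\left(-38\right) 3 + J\right) = \left(3 + 25 \cdot 6\right) \left(\left(-38\right) 3 + 253\right) = \left(3 + 150\right) \left(-114 + 253\right) = 153 \cdot 139 = 21267$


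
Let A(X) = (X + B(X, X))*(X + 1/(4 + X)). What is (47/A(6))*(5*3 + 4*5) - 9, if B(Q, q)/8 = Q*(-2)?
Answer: -6586/549 ≈ -11.996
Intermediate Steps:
B(Q, q) = -16*Q (B(Q, q) = 8*(Q*(-2)) = 8*(-2*Q) = -16*Q)
A(X) = -15*X*(X + 1/(4 + X)) (A(X) = (X - 16*X)*(X + 1/(4 + X)) = (-15*X)*(X + 1/(4 + X)) = -15*X*(X + 1/(4 + X)))
(47/A(6))*(5*3 + 4*5) - 9 = (47/((15*6*(-1 - 1*6**2 - 4*6)/(4 + 6))))*(5*3 + 4*5) - 9 = (47/((15*6*(-1 - 1*36 - 24)/10)))*(15 + 20) - 9 = (47/((15*6*(1/10)*(-1 - 36 - 24))))*35 - 9 = (47/((15*6*(1/10)*(-61))))*35 - 9 = (47/(-549))*35 - 9 = (47*(-1/549))*35 - 9 = -47/549*35 - 9 = -1645/549 - 9 = -6586/549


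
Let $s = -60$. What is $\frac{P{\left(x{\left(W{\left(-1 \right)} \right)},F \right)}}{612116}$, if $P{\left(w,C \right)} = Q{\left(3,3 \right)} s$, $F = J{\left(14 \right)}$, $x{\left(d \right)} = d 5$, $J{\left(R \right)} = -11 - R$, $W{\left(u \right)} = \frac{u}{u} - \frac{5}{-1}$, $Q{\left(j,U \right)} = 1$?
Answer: $- \frac{15}{153029} \approx -9.8021 \cdot 10^{-5}$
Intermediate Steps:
$W{\left(u \right)} = 6$ ($W{\left(u \right)} = 1 - -5 = 1 + 5 = 6$)
$x{\left(d \right)} = 5 d$
$F = -25$ ($F = -11 - 14 = -25$)
$P{\left(w,C \right)} = -60$ ($P{\left(w,C \right)} = 1 \left(-60\right) = -60$)
$\frac{P{\left(x{\left(W{\left(-1 \right)} \right)},F \right)}}{612116} = - \frac{60}{612116} = \left(-60\right) \frac{1}{612116} = - \frac{15}{153029}$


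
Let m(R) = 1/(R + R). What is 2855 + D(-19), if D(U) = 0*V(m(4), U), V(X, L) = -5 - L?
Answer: 2855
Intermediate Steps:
m(R) = 1/(2*R)
D(U) = 0 (D(U) = 0*(-5 - U) = 0)
2855 + D(-19) = 2855 + 0 = 2855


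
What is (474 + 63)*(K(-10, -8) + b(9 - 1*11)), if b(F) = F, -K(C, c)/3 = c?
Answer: 11814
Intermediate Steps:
K(C, c) = -3*c
(474 + 63)*(K(-10, -8) + b(9 - 1*11)) = (474 + 63)*(-3*(-8) + (9 - 1*11)) = 537*(24 + (9 - 11)) = 537*(24 - 2) = 537*22 = 11814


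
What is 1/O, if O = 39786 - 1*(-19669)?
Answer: 1/59455 ≈ 1.6819e-5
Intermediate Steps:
O = 59455 (O = 39786 + 19669 = 59455)
1/O = 1/59455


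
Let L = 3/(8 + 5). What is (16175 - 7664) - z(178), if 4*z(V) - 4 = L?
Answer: 442517/52 ≈ 8509.9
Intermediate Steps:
L = 3/13 ≈ 0.23077
z(V) = 55/52 (z(V) = 1 + (¼)*(3/13) = 1 + 3/52 = 55/52)
(16175 - 7664) - z(178) = (16175 - 7664) - 1*55/52 = 8511 - 55/52 = 442517/52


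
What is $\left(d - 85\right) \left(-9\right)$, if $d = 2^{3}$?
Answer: $693$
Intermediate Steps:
$d = 8$
$\left(d - 85\right) \left(-9\right) = \left(8 - 85\right) \left(-9\right) = \left(-77\right) \left(-9\right) = 693$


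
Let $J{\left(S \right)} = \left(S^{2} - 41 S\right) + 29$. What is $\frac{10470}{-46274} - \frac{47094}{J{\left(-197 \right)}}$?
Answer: $- \frac{1335213903}{1085472355} \approx -1.2301$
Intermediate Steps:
$J{\left(S \right)} = 29 + S^{2} - 41 S$
$\frac{10470}{-46274} - \frac{47094}{J{\left(-197 \right)}} = \frac{10470}{-46274} - \frac{47094}{29 + \left(-197\right)^{2} - -8077} = 10470 \left(- \frac{1}{46274}\right) - \frac{47094}{29 + 38809 + 8077} = - \frac{5235}{23137} - \frac{47094}{46915} = - \frac{1335213903}{1085472355}$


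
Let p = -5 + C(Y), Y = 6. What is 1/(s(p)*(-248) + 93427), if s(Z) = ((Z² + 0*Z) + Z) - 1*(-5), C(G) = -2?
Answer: 1/81771 ≈ 1.2229e-5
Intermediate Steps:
p = -7 (p = -5 - 2 = -7)
s(Z) = 5 + Z + Z² (s(Z) = ((Z² + 0) + Z) + 5 = (Z² + Z) + 5 = (Z + Z²) + 5 = 5 + Z + Z²)
1/(s(p)*(-248) + 93427) = 1/((5 - 7 + (-7)²)*(-248) + 93427) = 1/((5 - 7 + 49)*(-248) + 93427) = 1/(47*(-248) + 93427) = 1/(-11656 + 93427) = 1/81771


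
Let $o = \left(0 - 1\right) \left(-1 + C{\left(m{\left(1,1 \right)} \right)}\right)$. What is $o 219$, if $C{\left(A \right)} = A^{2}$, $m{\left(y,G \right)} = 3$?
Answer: $-1752$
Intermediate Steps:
$o = -8$ ($o = \left(0 - 1\right) \left(-1 + 3^{2}\right) = - (-1 + 9) = \left(-1\right) 8 = -8$)
$o 219 = \left(-8\right) 219 = -1752$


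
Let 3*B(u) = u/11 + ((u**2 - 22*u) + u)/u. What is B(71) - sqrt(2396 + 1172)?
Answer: 207/11 - 4*sqrt(223) ≈ -40.915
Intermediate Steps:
B(u) = u/33 + (u**2 - 21*u)/(3*u) (B(u) = (u/11 + ((u**2 - 22*u) + u)/u)/3 = (u*(1/11) + (u**2 - 21*u)/u)/3 = (u/11 + (u**2 - 21*u)/u)/3 = u/33 + (u**2 - 21*u)/(3*u))
B(71) - sqrt(2396 + 1172) = (-7 + (4/11)*71) - sqrt(2396 + 1172) = (-7 + 284/11) - sqrt(3568) = 207/11 - 4*sqrt(223)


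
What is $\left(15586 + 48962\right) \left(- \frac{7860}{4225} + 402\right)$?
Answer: $\frac{21824840664}{845} \approx 2.5828 \cdot 10^{7}$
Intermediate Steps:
$\left(15586 + 48962\right) \left(- \frac{7860}{4225} + 402\right) = 64548 \left(\left(-7860\right) \frac{1}{4225} + 402\right) = 64548 \left(- \frac{1572}{845} + 402\right) = 64548 \cdot \frac{338118}{845} = \frac{21824840664}{845}$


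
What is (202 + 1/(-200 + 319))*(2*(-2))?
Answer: -96156/119 ≈ -808.03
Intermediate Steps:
(202 + 1/(-200 + 319))*(2*(-2)) = (202 + 1/119)*(-4) = (24039/119)*(-4) = -96156/119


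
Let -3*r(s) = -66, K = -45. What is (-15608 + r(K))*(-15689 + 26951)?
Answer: -175529532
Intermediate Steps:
r(s) = 22 (r(s) = -⅓*(-66) = 22)
(-15608 + r(K))*(-15689 + 26951) = (-15608 + 22)*(-15689 + 26951) = -15586*11262 = -175529532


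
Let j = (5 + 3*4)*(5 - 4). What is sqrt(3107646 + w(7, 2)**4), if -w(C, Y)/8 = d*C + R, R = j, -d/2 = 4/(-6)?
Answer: sqrt(159791251102)/9 ≈ 44415.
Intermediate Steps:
d = 4/3 (d = -8/(-6) = -8*(-1)/6 = -2*(-2/3) = 4/3 ≈ 1.3333)
j = 17 (j = (5 + 12)*1 = 17*1 = 17)
R = 17
w(C, Y) = -136 - 32*C/3 (w(C, Y) = -8*(4*C/3 + 17) = -8*(17 + 4*C/3) = -136 - 32*C/3)
sqrt(3107646 + w(7, 2)**4) = sqrt(3107646 + (-136 - 32/3*7)**4) = sqrt(3107646 + (-136 - 224/3)**4) = sqrt(3107646 + (-632/3)**4) = sqrt(3107646 + 159539531776/81) = sqrt(159791251102/81) = sqrt(159791251102)/9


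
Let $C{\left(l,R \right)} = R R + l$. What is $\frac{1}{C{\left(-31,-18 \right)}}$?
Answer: $\frac{1}{293} \approx 0.003413$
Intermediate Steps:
$C{\left(l,R \right)} = l + R^{2}$ ($C{\left(l,R \right)} = R^{2} + l = l + R^{2}$)
$\frac{1}{C{\left(-31,-18 \right)}} = \frac{1}{-31 + \left(-18\right)^{2}} = \frac{1}{-31 + 324} = \frac{1}{293}$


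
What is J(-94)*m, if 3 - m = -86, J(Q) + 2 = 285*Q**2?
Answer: 224124962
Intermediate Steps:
J(Q) = -2 + 285*Q**2
m = 89 (m = 3 - 1*(-86) = 3 + 86 = 89)
J(-94)*m = (-2 + 285*(-94)**2)*89 = (-2 + 285*8836)*89 = (-2 + 2518260)*89 = 2518258*89 = 224124962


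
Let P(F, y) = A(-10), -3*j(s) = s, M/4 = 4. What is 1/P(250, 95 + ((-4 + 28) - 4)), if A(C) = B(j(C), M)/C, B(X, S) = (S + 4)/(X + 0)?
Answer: -5/3 ≈ -1.6667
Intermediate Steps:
M = 16 (M = 4*4 = 16)
j(s) = -s/3
B(X, S) = (4 + S)/X
A(C) = -60/C**2 (A(C) = ((4 + 16)/((-C/3)))/C = (-3/C*20)/C = (-60/C)/C = -60/C**2)
P(F, y) = -3/5 (P(F, y) = -60/(-10)**2 = -60*1/100 = -3/5)
1/P(250, 95 + ((-4 + 28) - 4)) = 1/(-3/5) = -5/3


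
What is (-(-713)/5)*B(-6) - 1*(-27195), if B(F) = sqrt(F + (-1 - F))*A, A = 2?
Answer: 27195 + 1426*I/5 ≈ 27195.0 + 285.2*I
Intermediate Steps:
B(F) = 2*I (B(F) = sqrt(F + (-1 - F))*2 = sqrt(-1)*2 = I*2 = 2*I)
(-(-713)/5)*B(-6) - 1*(-27195) = (-(-713)/5)*(2*I) - 1*(-27195) = (-(-713)/5)*(2*I) + 27195 = (-31*(-23/5))*(2*I) + 27195 = 713*(2*I)/5 + 27195 = 1426*I/5 + 27195 = 27195 + 1426*I/5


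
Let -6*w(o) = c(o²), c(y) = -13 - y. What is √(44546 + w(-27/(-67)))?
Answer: 5*√71991663/201 ≈ 211.06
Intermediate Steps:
w(o) = 13/6 + o²/6 (w(o) = -(-13 - o²)/6 = 13/6 + o²/6)
√(44546 + w(-27/(-67))) = √(44546 + (13/6 + (-27/(-67))²/6)) = √(44546 + (13/6 + (-27*(-1/67))²/6)) = √(44546 + (13/6 + (27/67)²/6)) = √(44546 + (13/6 + (⅙)*(729/4489))) = √(44546 + (13/6 + 243/8978)) = √(44546 + 29543/13467) = √(599930525/13467) = 5*√71991663/201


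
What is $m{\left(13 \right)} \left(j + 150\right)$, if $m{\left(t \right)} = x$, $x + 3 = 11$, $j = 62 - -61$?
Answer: $2184$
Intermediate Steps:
$j = 123$ ($j = 62 + 61 = 123$)
$x = 8$ ($x = -3 + 11 = 8$)
$m{\left(t \right)} = 8$
$m{\left(13 \right)} \left(j + 150\right) = 8 \left(123 + 150\right) = 8 \cdot 273 = 2184$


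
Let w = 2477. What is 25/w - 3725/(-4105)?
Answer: 1865890/2033617 ≈ 0.91752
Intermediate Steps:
25/w - 3725/(-4105) = 25/2477 - 3725/(-4105) = 25*(1/2477) - 3725*(-1/4105) = 25/2477 + 745/821 = 1865890/2033617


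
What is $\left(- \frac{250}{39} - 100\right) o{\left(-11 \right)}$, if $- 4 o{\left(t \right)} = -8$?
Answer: $- \frac{8300}{39} \approx -212.82$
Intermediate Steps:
$o{\left(t \right)} = 2$ ($o{\left(t \right)} = \left(- \frac{1}{4}\right) \left(-8\right) = 2$)
$\left(- \frac{250}{39} - 100\right) o{\left(-11 \right)} = \left(- \frac{250}{39} - 100\right) 2 = \left(- \frac{4150}{39}\right) 2 = - \frac{8300}{39}$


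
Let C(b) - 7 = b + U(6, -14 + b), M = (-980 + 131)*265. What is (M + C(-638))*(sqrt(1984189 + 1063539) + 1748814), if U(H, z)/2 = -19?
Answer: -394626874356 - 902616*sqrt(190483) ≈ -3.9502e+11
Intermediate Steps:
U(H, z) = -38 (U(H, z) = 2*(-19) = -38)
M = -224985 (M = -849*265 = -224985)
C(b) = -31 + b (C(b) = 7 + (b - 38) = 7 + (-38 + b) = -31 + b)
(M + C(-638))*(sqrt(1984189 + 1063539) + 1748814) = (-224985 + (-31 - 638))*(sqrt(1984189 + 1063539) + 1748814) = (-224985 - 669)*(sqrt(3047728) + 1748814) = -225654*(4*sqrt(190483) + 1748814) = -225654*(1748814 + 4*sqrt(190483)) = -394626874356 - 902616*sqrt(190483)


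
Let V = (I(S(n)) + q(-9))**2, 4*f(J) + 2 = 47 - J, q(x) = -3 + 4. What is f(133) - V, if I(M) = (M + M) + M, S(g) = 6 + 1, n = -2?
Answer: -506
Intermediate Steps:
q(x) = 1
f(J) = 45/4 - J/4 (f(J) = -1/2 + (47 - J)/4 = -1/2 + (47/4 - J/4) = 45/4 - J/4)
S(g) = 7
I(M) = 3*M (I(M) = 2*M + M = 3*M)
V = 484 (V = (3*7 + 1)**2 = (21 + 1)**2 = 22**2 = 484)
f(133) - V = (45/4 - 1/4*133) - 1*484 = (45/4 - 133/4) - 484 = -22 - 484 = -506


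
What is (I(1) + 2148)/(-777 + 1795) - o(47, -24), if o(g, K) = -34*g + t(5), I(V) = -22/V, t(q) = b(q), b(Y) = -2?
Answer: 815463/509 ≈ 1602.1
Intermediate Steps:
t(q) = -2
o(g, K) = -2 - 34*g (o(g, K) = -34*g - 2 = -2 - 34*g)
(I(1) + 2148)/(-777 + 1795) - o(47, -24) = (-22/1 + 2148)/(-777 + 1795) - (-2 - 34*47) = (-22*1 + 2148)/1018 - (-2 - 1598) = (-22 + 2148)*(1/1018) - 1*(-1600) = 2126*(1/1018) + 1600 = 1063/509 + 1600 = 815463/509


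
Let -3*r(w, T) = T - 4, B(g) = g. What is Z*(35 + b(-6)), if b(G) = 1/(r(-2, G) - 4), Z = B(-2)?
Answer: -67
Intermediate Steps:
r(w, T) = 4/3 - T/3 (r(w, T) = -(T - 4)/3 = -(-4 + T)/3 = 4/3 - T/3)
Z = -2
b(G) = 1/(-8/3 - G/3) (b(G) = 1/((4/3 - G/3) - 4) = 1/(-8/3 - G/3))
Z*(35 + b(-6)) = -2*(35 - 3/(8 - 6)) = -2*(35 - 3/2) = -2*67/2 = -67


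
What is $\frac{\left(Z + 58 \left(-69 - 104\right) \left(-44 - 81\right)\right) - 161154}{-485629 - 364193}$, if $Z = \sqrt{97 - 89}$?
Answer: $- \frac{546548}{424911} - \frac{\sqrt{2}}{424911} \approx -1.2863$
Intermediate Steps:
$Z = 2 \sqrt{2}$ ($Z = \sqrt{8} = 2 \sqrt{2} \approx 2.8284$)
$\frac{\left(Z + 58 \left(-69 - 104\right) \left(-44 - 81\right)\right) - 161154}{-485629 - 364193} = \frac{\left(2 \sqrt{2} + 58 \left(-69 - 104\right) \left(-44 - 81\right)\right) - 161154}{-485629 - 364193} = \frac{\left(2 \sqrt{2} + 58 \left(\left(-173\right) \left(-125\right)\right)\right) - 161154}{-849822} = \left(\left(2 \sqrt{2} + 58 \cdot 21625\right) - 161154\right) \left(- \frac{1}{849822}\right) = \left(\left(2 \sqrt{2} + 1254250\right) - 161154\right) \left(- \frac{1}{849822}\right) = \left(\left(1254250 + 2 \sqrt{2}\right) - 161154\right) \left(- \frac{1}{849822}\right) = \left(1093096 + 2 \sqrt{2}\right) \left(- \frac{1}{849822}\right) = - \frac{546548}{424911} - \frac{\sqrt{2}}{424911}$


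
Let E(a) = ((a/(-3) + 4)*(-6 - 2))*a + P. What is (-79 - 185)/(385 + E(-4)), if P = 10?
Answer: -792/1697 ≈ -0.46671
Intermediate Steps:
E(a) = 10 + a*(-32 + 8*a/3) (E(a) = ((a/(-3) + 4)*(-6 - 2))*a + 10 = ((a*(-⅓) + 4)*(-8))*a + 10 = ((-a/3 + 4)*(-8))*a + 10 = ((4 - a/3)*(-8))*a + 10 = (-32 + 8*a/3)*a + 10 = a*(-32 + 8*a/3) + 10 = 10 + a*(-32 + 8*a/3))
(-79 - 185)/(385 + E(-4)) = (-79 - 185)/(385 + (10 - 32*(-4) + (8/3)*(-4)²)) = -264/(385 + (10 + 128 + (8/3)*16)) = -264/(385 + (10 + 128 + 128/3)) = -264/(385 + 542/3) = -264/1697/3 = -264*3/1697 = -792/1697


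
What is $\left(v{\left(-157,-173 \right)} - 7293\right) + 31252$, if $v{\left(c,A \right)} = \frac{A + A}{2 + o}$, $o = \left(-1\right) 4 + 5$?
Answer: $\frac{71531}{3} \approx 23844.0$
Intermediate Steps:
$o = 1$ ($o = -4 + 5 = 1$)
$v{\left(c,A \right)} = \frac{2 A}{3}$ ($v{\left(c,A \right)} = \frac{A + A}{2 + 1} = \frac{2 A}{3}$)
$\left(v{\left(-157,-173 \right)} - 7293\right) + 31252 = \left(\frac{2}{3} \left(-173\right) - 7293\right) + 31252 = \left(- \frac{346}{3} - 7293\right) + 31252 = - \frac{22225}{3} + 31252 = \frac{71531}{3}$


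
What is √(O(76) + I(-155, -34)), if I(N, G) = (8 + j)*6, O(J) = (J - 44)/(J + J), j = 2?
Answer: 2*√5434/19 ≈ 7.7595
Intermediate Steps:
O(J) = (-44 + J)/(2*J) (O(J) = (-44 + J)/((2*J)) = (-44 + J)*(1/(2*J)) = (-44 + J)/(2*J))
I(N, G) = 60 (I(N, G) = (8 + 2)*6 = 10*6 = 60)
√(O(76) + I(-155, -34)) = √((½)*(-44 + 76)/76 + 60) = √((½)*(1/76)*32 + 60) = √(4/19 + 60) = √(1144/19) = 2*√5434/19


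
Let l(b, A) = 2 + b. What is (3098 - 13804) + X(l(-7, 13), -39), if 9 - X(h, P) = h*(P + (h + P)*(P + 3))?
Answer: -2972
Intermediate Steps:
X(h, P) = 9 - h*(P + (3 + P)*(P + h)) (X(h, P) = 9 - h*(P + (h + P)*(P + 3)) = 9 - h*(P + (P + h)*(3 + P)) = 9 - h*(P + (3 + P)*(P + h)))
(3098 - 13804) + X(l(-7, 13), -39) = (3098 - 13804) + (9 - 3*(2 - 7)² - 1*(-39)*(2 - 7)² - 1*(2 - 7)*(-39)² - 4*(-39)*(2 - 7)) = -10706 + (9 - 3*(-5)² - 1*(-39)*(-5)² - 1*(-5)*1521 - 4*(-39)*(-5)) = -10706 + (9 - 3*25 - 1*(-39)*25 + 7605 - 780) = -10706 + (9 - 75 + 975 + 7605 - 780) = -10706 + 7734 = -2972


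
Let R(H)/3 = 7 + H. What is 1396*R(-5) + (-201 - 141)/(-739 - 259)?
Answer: 4179795/499 ≈ 8376.3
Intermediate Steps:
R(H) = 21 + 3*H (R(H) = 3*(7 + H) = 21 + 3*H)
1396*R(-5) + (-201 - 141)/(-739 - 259) = 1396*(21 + 3*(-5)) + (-201 - 141)/(-739 - 259) = 1396*(21 - 15) - 342/(-998) = 1396*6 - 342*(-1/998) = 8376 + 171/499 = 4179795/499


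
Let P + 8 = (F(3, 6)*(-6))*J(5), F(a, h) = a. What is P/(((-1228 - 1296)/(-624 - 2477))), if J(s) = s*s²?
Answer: -3501029/1262 ≈ -2774.2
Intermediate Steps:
J(s) = s³
P = -2258 (P = -8 + (3*(-6))*5³ = -8 - 18*125 = -8 - 2250 = -2258)
P/(((-1228 - 1296)/(-624 - 2477))) = -2258*(-624 - 2477)/(-1228 - 1296) = -2258/((-2524/(-3101))) = -2258/((-2524*(-1/3101))) = -2258/2524/3101 = -2258*3101/2524 = -3501029/1262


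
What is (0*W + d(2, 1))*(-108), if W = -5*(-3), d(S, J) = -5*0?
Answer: 0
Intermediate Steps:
d(S, J) = 0
W = 15
(0*W + d(2, 1))*(-108) = (0*15 + 0)*(-108) = (0 + 0)*(-108) = 0*(-108) = 0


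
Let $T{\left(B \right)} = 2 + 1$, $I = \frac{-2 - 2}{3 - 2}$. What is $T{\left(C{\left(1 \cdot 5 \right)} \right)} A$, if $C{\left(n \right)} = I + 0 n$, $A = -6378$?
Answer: $-19134$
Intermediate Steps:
$I = -4$ ($I = - \frac{4}{1} = \left(-4\right) 1 = -4$)
$C{\left(n \right)} = -4$ ($C{\left(n \right)} = -4 + 0 n = -4 + 0 = -4$)
$T{\left(B \right)} = 3$
$T{\left(C{\left(1 \cdot 5 \right)} \right)} A = 3 \left(-6378\right) = -19134$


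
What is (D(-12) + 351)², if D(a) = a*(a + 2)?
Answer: 221841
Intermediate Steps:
D(a) = a*(2 + a)
(D(-12) + 351)² = (-12*(2 - 12) + 351)² = (-12*(-10) + 351)² = (120 + 351)² = 471² = 221841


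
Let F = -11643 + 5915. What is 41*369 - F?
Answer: 20857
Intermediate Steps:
F = -5728
41*369 - F = 41*369 - 1*(-5728) = 15129 + 5728 = 20857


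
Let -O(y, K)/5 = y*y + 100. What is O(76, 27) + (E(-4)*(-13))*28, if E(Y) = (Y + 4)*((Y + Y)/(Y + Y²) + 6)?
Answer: -29380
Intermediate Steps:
O(y, K) = -500 - 5*y² (O(y, K) = -5*(y*y + 100) = -5*(y² + 100) = -5*(100 + y²) = -500 - 5*y²)
E(Y) = (4 + Y)*(6 + 2*Y/(Y + Y²)) (E(Y) = (4 + Y)*((2*Y)/(Y + Y²) + 6) = (4 + Y)*(2*Y/(Y + Y²) + 6) = (4 + Y)*(6 + 2*Y/(Y + Y²)))
O(76, 27) + (E(-4)*(-13))*28 = (-500 - 5*76²) + ((2*(16 + 3*(-4)² + 16*(-4))/(1 - 4))*(-13))*28 = (-500 - 5*5776) + ((2*(16 + 3*16 - 64)/(-3))*(-13))*28 = (-500 - 28880) + ((2*(-⅓)*(16 + 48 - 64))*(-13))*28 = -29380 + ((2*(-⅓)*0)*(-13))*28 = -29380 + (0*(-13))*28 = -29380 + 0*28 = -29380 + 0 = -29380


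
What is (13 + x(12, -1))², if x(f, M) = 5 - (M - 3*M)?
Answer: 256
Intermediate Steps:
x(f, M) = 5 + 2*M (x(f, M) = 5 - (-2)*M = 5 + 2*M)
(13 + x(12, -1))² = (13 + (5 + 2*(-1)))² = (13 + (5 - 2))² = (13 + 3)² = 16² = 256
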